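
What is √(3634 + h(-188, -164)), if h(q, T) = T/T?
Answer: √3635 ≈ 60.291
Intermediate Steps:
h(q, T) = 1
√(3634 + h(-188, -164)) = √(3634 + 1) = √3635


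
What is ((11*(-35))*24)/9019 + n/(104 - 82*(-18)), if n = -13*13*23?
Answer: -49656053/14250020 ≈ -3.4846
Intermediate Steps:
n = -3887 (n = -169*23 = -3887)
((11*(-35))*24)/9019 + n/(104 - 82*(-18)) = ((11*(-35))*24)/9019 - 3887/(104 - 82*(-18)) = -385*24*(1/9019) - 3887/(104 + 1476) = -9240*1/9019 - 3887/1580 = -9240/9019 - 3887*1/1580 = -9240/9019 - 3887/1580 = -49656053/14250020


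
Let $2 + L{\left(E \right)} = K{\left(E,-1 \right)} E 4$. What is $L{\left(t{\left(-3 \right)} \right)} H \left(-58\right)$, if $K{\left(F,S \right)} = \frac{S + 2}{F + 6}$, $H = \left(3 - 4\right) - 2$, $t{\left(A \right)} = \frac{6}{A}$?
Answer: $-696$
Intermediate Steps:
$H = -3$ ($H = -1 - 2 = -3$)
$K{\left(F,S \right)} = \frac{2 + S}{6 + F}$
$L{\left(E \right)} = -2 + \frac{4 E}{6 + E}$ ($L{\left(E \right)} = -2 + \frac{2 - 1}{6 + E} E 4 = -2 + \frac{1}{6 + E} 1 E 4 = -2 + \frac{E}{6 + E} 4 = -2 + \frac{4 E}{6 + E}$)
$L{\left(t{\left(-3 \right)} \right)} H \left(-58\right) = \frac{2 \left(-6 + \frac{6}{-3}\right)}{6 + \frac{6}{-3}} \left(\left(-3\right) \left(-58\right)\right) = \frac{2 \left(-6 + 6 \left(- \frac{1}{3}\right)\right)}{6 + 6 \left(- \frac{1}{3}\right)} 174 = \frac{2 \left(-6 - 2\right)}{6 - 2} \cdot 174 = 2 \cdot \frac{1}{4} \left(-8\right) 174 = \left(-4\right) 174 = -696$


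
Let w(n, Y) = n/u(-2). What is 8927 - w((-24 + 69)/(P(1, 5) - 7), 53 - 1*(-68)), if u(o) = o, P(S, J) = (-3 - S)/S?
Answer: 196349/22 ≈ 8925.0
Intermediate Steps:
P(S, J) = (-3 - S)/S
w(n, Y) = -n/2 (w(n, Y) = n/(-2) = n*(-1/2) = -n/2)
8927 - w((-24 + 69)/(P(1, 5) - 7), 53 - 1*(-68)) = 8927 - (-1)*(-24 + 69)/((-3 - 1*1)/1 - 7)/2 = 8927 - (-1)*45/(1*(-3 - 1) - 7)/2 = 8927 - (-1)*45/(1*(-4) - 7)/2 = 8927 - (-1)*45/(-4 - 7)/2 = 8927 - (-1)*45/(-11)/2 = 8927 - (-1)*45*(-1/11)/2 = 8927 - (-1)*(-45)/(2*11) = 8927 - 1*45/22 = 8927 - 45/22 = 196349/22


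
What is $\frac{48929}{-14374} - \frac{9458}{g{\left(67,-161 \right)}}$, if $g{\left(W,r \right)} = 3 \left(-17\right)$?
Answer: $\frac{133453913}{733074} \approx 182.05$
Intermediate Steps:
$g{\left(W,r \right)} = -51$
$\frac{48929}{-14374} - \frac{9458}{g{\left(67,-161 \right)}} = \frac{48929}{-14374} - \frac{9458}{-51} = 48929 \left(- \frac{1}{14374}\right) - - \frac{9458}{51} = - \frac{48929}{14374} + \frac{9458}{51} = \frac{133453913}{733074}$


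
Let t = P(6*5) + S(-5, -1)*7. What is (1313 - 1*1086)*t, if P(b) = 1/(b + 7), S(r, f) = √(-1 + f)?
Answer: 227/37 + 1589*I*√2 ≈ 6.1351 + 2247.2*I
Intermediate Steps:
P(b) = 1/(7 + b)
t = 1/37 + 7*I*√2 (t = 1/(7 + 6*5) + √(-1 - 1)*7 = 1/(7 + 30) + √(-2)*7 = 1/37 + (I*√2)*7 = 1/37 + 7*I*√2 ≈ 0.027027 + 9.8995*I)
(1313 - 1*1086)*t = (1313 - 1*1086)*(1/37 + 7*I*√2) = (1313 - 1086)*(1/37 + 7*I*√2) = 227*(1/37 + 7*I*√2) = 227/37 + 1589*I*√2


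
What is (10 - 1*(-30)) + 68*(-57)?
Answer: -3836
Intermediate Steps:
(10 - 1*(-30)) + 68*(-57) = (10 + 30) - 3876 = 40 - 3876 = -3836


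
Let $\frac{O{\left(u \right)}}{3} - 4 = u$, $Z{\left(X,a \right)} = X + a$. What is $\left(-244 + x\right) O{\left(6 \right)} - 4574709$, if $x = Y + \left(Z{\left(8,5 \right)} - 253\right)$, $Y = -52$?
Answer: $-4590789$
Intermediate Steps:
$O{\left(u \right)} = 12 + 3 u$
$x = -292$ ($x = -52 + \left(\left(8 + 5\right) - 253\right) = -52 + \left(13 - 253\right) = -52 - 240 = -292$)
$\left(-244 + x\right) O{\left(6 \right)} - 4574709 = \left(-244 - 292\right) \left(12 + 3 \cdot 6\right) - 4574709 = - 536 \left(12 + 18\right) - 4574709 = \left(-536\right) 30 - 4574709 = -16080 - 4574709 = -4590789$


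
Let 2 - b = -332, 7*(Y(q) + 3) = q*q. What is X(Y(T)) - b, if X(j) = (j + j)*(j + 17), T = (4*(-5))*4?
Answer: 82885118/49 ≈ 1.6915e+6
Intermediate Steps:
T = -80 (T = -20*4 = -80)
Y(q) = -3 + q**2/7 (Y(q) = -3 + (q*q)/7 = -3 + q**2/7)
X(j) = 2*j*(17 + j) (X(j) = (2*j)*(17 + j) = 2*j*(17 + j))
b = 334 (b = 2 - 1*(-332) = 2 + 332 = 334)
X(Y(T)) - b = 2*(-3 + (1/7)*(-80)**2)*(17 + (-3 + (1/7)*(-80)**2)) - 1*334 = 2*(-3 + (1/7)*6400)*(17 + (-3 + (1/7)*6400)) - 334 = 2*(-3 + 6400/7)*(17 + (-3 + 6400/7)) - 334 = 2*(6379/7)*(17 + 6379/7) - 334 = 2*(6379/7)*(6498/7) - 334 = 82901484/49 - 334 = 82885118/49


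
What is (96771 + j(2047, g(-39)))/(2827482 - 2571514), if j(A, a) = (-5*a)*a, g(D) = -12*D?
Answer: -998349/255968 ≈ -3.9003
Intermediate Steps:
j(A, a) = -5*a²
(96771 + j(2047, g(-39)))/(2827482 - 2571514) = (96771 - 5*(-12*(-39))²)/(2827482 - 2571514) = (96771 - 5*468²)/255968 = (96771 - 5*219024)*(1/255968) = (96771 - 1095120)*(1/255968) = -998349*1/255968 = -998349/255968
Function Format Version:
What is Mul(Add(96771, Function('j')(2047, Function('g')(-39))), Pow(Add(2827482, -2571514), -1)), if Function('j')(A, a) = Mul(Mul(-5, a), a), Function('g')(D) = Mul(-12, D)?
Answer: Rational(-998349, 255968) ≈ -3.9003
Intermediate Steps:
Function('j')(A, a) = Mul(-5, Pow(a, 2))
Mul(Add(96771, Function('j')(2047, Function('g')(-39))), Pow(Add(2827482, -2571514), -1)) = Mul(Add(96771, Mul(-5, Pow(Mul(-12, -39), 2))), Pow(Add(2827482, -2571514), -1)) = Mul(Add(96771, Mul(-5, Pow(468, 2))), Pow(255968, -1)) = Mul(Add(96771, Mul(-5, 219024)), Rational(1, 255968)) = Mul(Add(96771, -1095120), Rational(1, 255968)) = Mul(-998349, Rational(1, 255968)) = Rational(-998349, 255968)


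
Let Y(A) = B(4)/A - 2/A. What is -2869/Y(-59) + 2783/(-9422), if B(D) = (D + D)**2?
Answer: 398674704/146041 ≈ 2729.9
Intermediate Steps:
B(D) = 4*D**2 (B(D) = (2*D)**2 = 4*D**2)
Y(A) = 62/A (Y(A) = (4*4**2)/A - 2/A = (4*16)/A - 2/A = 64/A - 2/A = 62/A)
-2869/Y(-59) + 2783/(-9422) = -2869/(62/(-59)) + 2783/(-9422) = -2869/(62*(-1/59)) + 2783*(-1/9422) = -2869/(-62/59) - 2783/9422 = -2869*(-59/62) - 2783/9422 = 169271/62 - 2783/9422 = 398674704/146041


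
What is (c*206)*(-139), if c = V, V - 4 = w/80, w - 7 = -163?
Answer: -586997/10 ≈ -58700.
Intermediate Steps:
w = -156 (w = 7 - 163 = -156)
V = 41/20 (V = 4 - 156/80 = 4 - 156*1/80 = 4 - 39/20 = 41/20 ≈ 2.0500)
c = 41/20 ≈ 2.0500
(c*206)*(-139) = ((41/20)*206)*(-139) = (4223/10)*(-139) = -586997/10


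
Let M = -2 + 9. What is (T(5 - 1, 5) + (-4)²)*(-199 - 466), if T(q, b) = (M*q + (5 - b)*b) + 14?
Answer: -38570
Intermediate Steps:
M = 7
T(q, b) = 14 + 7*q + b*(5 - b) (T(q, b) = (7*q + (5 - b)*b) + 14 = (7*q + b*(5 - b)) + 14 = 14 + 7*q + b*(5 - b))
(T(5 - 1, 5) + (-4)²)*(-199 - 466) = ((14 - 1*5² + 5*5 + 7*(5 - 1)) + (-4)²)*(-199 - 466) = ((14 - 1*25 + 25 + 7*4) + 16)*(-665) = ((14 - 25 + 25 + 28) + 16)*(-665) = (42 + 16)*(-665) = 58*(-665) = -38570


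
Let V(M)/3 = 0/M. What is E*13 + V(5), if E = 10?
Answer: 130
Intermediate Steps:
V(M) = 0 (V(M) = 3*(0/M) = 3*0 = 0)
E*13 + V(5) = 10*13 + 0 = 130 + 0 = 130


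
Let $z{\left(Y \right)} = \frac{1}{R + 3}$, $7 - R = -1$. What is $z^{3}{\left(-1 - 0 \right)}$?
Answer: $\frac{1}{1331} \approx 0.00075131$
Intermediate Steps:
$R = 8$ ($R = 7 - -1 = 7 + 1 = 8$)
$z{\left(Y \right)} = \frac{1}{11}$ ($z{\left(Y \right)} = \frac{1}{8 + 3} = \frac{1}{11}$)
$z^{3}{\left(-1 - 0 \right)} = \left(\frac{1}{11}\right)^{3} = \frac{1}{1331}$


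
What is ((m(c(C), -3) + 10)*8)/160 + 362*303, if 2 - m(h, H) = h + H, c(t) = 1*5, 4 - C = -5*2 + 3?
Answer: 219373/2 ≈ 1.0969e+5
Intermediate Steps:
C = 11 (C = 4 - (-5*2 + 3) = 4 - (-10 + 3) = 4 - 1*(-7) = 4 + 7 = 11)
c(t) = 5
m(h, H) = 2 - H - h (m(h, H) = 2 - (h + H) = 2 - (H + h) = 2 + (-H - h) = 2 - H - h)
((m(c(C), -3) + 10)*8)/160 + 362*303 = (((2 - 1*(-3) - 1*5) + 10)*8)/160 + 362*303 = (((2 + 3 - 5) + 10)*8)*(1/160) + 109686 = ((0 + 10)*8)*(1/160) + 109686 = (10*8)*(1/160) + 109686 = 80*(1/160) + 109686 = ½ + 109686 = 219373/2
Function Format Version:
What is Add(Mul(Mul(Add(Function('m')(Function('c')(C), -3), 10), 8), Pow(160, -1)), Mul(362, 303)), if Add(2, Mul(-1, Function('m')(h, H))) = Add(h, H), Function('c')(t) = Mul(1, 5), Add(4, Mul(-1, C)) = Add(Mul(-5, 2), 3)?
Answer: Rational(219373, 2) ≈ 1.0969e+5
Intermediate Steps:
C = 11 (C = Add(4, Mul(-1, Add(Mul(-5, 2), 3))) = Add(4, Mul(-1, Add(-10, 3))) = Add(4, Mul(-1, -7)) = Add(4, 7) = 11)
Function('c')(t) = 5
Function('m')(h, H) = Add(2, Mul(-1, H), Mul(-1, h)) (Function('m')(h, H) = Add(2, Mul(-1, Add(h, H))) = Add(2, Mul(-1, Add(H, h))) = Add(2, Add(Mul(-1, H), Mul(-1, h))) = Add(2, Mul(-1, H), Mul(-1, h)))
Add(Mul(Mul(Add(Function('m')(Function('c')(C), -3), 10), 8), Pow(160, -1)), Mul(362, 303)) = Add(Mul(Mul(Add(Add(2, Mul(-1, -3), Mul(-1, 5)), 10), 8), Pow(160, -1)), Mul(362, 303)) = Add(Mul(Mul(Add(Add(2, 3, -5), 10), 8), Rational(1, 160)), 109686) = Add(Mul(Mul(Add(0, 10), 8), Rational(1, 160)), 109686) = Add(Mul(Mul(10, 8), Rational(1, 160)), 109686) = Add(Mul(80, Rational(1, 160)), 109686) = Add(Rational(1, 2), 109686) = Rational(219373, 2)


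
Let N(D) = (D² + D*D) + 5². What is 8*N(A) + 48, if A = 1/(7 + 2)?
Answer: 20104/81 ≈ 248.20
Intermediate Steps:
A = ⅑ (A = 1/9 = ⅑ ≈ 0.11111)
N(D) = 25 + 2*D² (N(D) = (D² + D²) + 25 = 2*D² + 25 = 25 + 2*D²)
8*N(A) + 48 = 8*(25 + 2*(⅑)²) + 48 = 8*(25 + 2*(1/81)) + 48 = 8*(25 + 2/81) + 48 = 8*(2027/81) + 48 = 16216/81 + 48 = 20104/81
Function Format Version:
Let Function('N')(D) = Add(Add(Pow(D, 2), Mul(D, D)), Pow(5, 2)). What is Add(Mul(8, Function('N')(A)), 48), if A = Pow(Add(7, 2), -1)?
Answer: Rational(20104, 81) ≈ 248.20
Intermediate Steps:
A = Rational(1, 9) (A = Pow(9, -1) = Rational(1, 9) ≈ 0.11111)
Function('N')(D) = Add(25, Mul(2, Pow(D, 2))) (Function('N')(D) = Add(Add(Pow(D, 2), Pow(D, 2)), 25) = Add(Mul(2, Pow(D, 2)), 25) = Add(25, Mul(2, Pow(D, 2))))
Add(Mul(8, Function('N')(A)), 48) = Add(Mul(8, Add(25, Mul(2, Pow(Rational(1, 9), 2)))), 48) = Add(Mul(8, Add(25, Mul(2, Rational(1, 81)))), 48) = Add(Mul(8, Add(25, Rational(2, 81))), 48) = Add(Mul(8, Rational(2027, 81)), 48) = Add(Rational(16216, 81), 48) = Rational(20104, 81)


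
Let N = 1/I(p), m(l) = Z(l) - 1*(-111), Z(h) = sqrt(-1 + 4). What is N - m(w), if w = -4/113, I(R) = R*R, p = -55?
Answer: -335774/3025 - sqrt(3) ≈ -112.73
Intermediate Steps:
Z(h) = sqrt(3)
I(R) = R**2
w = -4/113 (w = -4*1/113 = -4/113 ≈ -0.035398)
m(l) = 111 + sqrt(3) (m(l) = sqrt(3) - 1*(-111) = sqrt(3) + 111 = 111 + sqrt(3))
N = 1/3025 (N = 1/((-55)**2) = 1/3025 ≈ 0.00033058)
N - m(w) = 1/3025 - (111 + sqrt(3)) = 1/3025 + (-111 - sqrt(3)) = -335774/3025 - sqrt(3)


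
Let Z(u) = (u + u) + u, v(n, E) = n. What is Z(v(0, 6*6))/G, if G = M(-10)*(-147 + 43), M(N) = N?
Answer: 0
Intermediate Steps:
Z(u) = 3*u (Z(u) = 2*u + u = 3*u)
G = 1040 (G = -10*(-147 + 43) = -10*(-104) = 1040)
Z(v(0, 6*6))/G = (3*0)/1040 = 0*(1/1040) = 0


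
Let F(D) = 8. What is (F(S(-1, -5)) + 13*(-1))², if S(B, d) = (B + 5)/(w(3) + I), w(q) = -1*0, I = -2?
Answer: 25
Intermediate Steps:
w(q) = 0
S(B, d) = -5/2 - B/2 (S(B, d) = (B + 5)/(0 - 2) = (5 + B)/(-2) = (5 + B)*(-½) = -5/2 - B/2)
(F(S(-1, -5)) + 13*(-1))² = (8 + 13*(-1))² = (8 - 13)² = (-5)² = 25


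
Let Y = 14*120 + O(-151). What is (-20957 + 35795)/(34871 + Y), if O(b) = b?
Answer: 7419/18200 ≈ 0.40764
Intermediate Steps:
Y = 1529 (Y = 14*120 - 151 = 1680 - 151 = 1529)
(-20957 + 35795)/(34871 + Y) = (-20957 + 35795)/(34871 + 1529) = 14838/36400 = 14838*(1/36400) = 7419/18200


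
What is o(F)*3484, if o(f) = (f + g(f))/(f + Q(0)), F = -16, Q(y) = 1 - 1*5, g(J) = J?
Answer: 27872/5 ≈ 5574.4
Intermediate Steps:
Q(y) = -4 (Q(y) = 1 - 5 = -4)
o(f) = 2*f/(-4 + f) (o(f) = (f + f)/(f - 4) = (2*f)/(-4 + f) = 2*f/(-4 + f))
o(F)*3484 = (2*(-16)/(-4 - 16))*3484 = (2*(-16)/(-20))*3484 = (2*(-16)*(-1/20))*3484 = (8/5)*3484 = 27872/5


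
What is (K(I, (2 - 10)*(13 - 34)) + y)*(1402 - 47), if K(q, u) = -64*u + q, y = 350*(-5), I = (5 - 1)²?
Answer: -16918530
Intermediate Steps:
I = 16 (I = 4² = 16)
y = -1750
K(q, u) = q - 64*u
(K(I, (2 - 10)*(13 - 34)) + y)*(1402 - 47) = ((16 - 64*(2 - 10)*(13 - 34)) - 1750)*(1402 - 47) = ((16 - (-512)*(-21)) - 1750)*1355 = ((16 - 64*168) - 1750)*1355 = ((16 - 10752) - 1750)*1355 = (-10736 - 1750)*1355 = -12486*1355 = -16918530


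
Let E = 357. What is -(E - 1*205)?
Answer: -152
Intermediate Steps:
-(E - 1*205) = -(357 - 1*205) = -(357 - 205) = -1*152 = -152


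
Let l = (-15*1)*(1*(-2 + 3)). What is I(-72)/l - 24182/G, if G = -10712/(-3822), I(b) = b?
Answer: -8881941/1030 ≈ -8623.3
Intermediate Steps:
G = 412/147 (G = -10712*(-1/3822) = 412/147 ≈ 2.8027)
l = -15 ≈ -15.000
I(-72)/l - 24182/G = -72/(-15) - 24182/412/147 = -72*(-1/15) - 24182*147/412 = 24/5 - 1777377/206 = -8881941/1030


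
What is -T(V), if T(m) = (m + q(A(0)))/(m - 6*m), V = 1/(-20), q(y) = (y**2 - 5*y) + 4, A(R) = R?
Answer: -79/5 ≈ -15.800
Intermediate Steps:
q(y) = 4 + y**2 - 5*y
V = -1/20 ≈ -0.050000
T(m) = -(4 + m)/(5*m) (T(m) = (m + (4 + 0**2 - 5*0))/(m - 6*m) = (m + (4 + 0 + 0))/((-5*m)) = (m + 4)*(-1/(5*m)) = (4 + m)*(-1/(5*m)) = -(4 + m)/(5*m))
-T(V) = -(-4 - 1*(-1/20))/(5*(-1/20)) = -(-20)*(-4 + 1/20)/5 = -(-20)*(-79)/(5*20) = -1*79/5 = -79/5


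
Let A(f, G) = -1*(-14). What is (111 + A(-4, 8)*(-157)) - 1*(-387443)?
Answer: 385356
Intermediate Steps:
A(f, G) = 14
(111 + A(-4, 8)*(-157)) - 1*(-387443) = (111 + 14*(-157)) - 1*(-387443) = (111 - 2198) + 387443 = -2087 + 387443 = 385356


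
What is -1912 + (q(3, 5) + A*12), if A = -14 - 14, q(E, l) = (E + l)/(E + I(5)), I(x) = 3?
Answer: -6740/3 ≈ -2246.7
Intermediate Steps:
q(E, l) = (E + l)/(3 + E) (q(E, l) = (E + l)/(E + 3) = (E + l)/(3 + E))
A = -28
-1912 + (q(3, 5) + A*12) = -1912 + ((3 + 5)/(3 + 3) - 28*12) = -1912 + (8/6 - 336) = -1912 + ((⅙)*8 - 336) = -1912 + (4/3 - 336) = -1912 - 1004/3 = -6740/3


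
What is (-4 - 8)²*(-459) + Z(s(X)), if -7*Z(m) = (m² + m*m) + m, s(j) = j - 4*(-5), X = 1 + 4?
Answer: -463947/7 ≈ -66278.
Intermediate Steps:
X = 5
s(j) = 20 + j (s(j) = j + 20 = 20 + j)
Z(m) = -2*m²/7 - m/7 (Z(m) = -((m² + m*m) + m)/7 = -((m² + m²) + m)/7 = -(2*m² + m)/7 = -(m + 2*m²)/7 = -2*m²/7 - m/7)
(-4 - 8)²*(-459) + Z(s(X)) = (-4 - 8)²*(-459) - (20 + 5)*(1 + 2*(20 + 5))/7 = (-12)²*(-459) - ⅐*25*(1 + 2*25) = 144*(-459) - ⅐*25*(1 + 50) = -66096 - ⅐*25*51 = -66096 - 1275/7 = -463947/7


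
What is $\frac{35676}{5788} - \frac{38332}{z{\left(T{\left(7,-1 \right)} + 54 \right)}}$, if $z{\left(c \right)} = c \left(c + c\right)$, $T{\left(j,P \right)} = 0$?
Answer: $- \frac{862699}{2109726} \approx -0.40892$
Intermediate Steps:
$z{\left(c \right)} = 2 c^{2}$ ($z{\left(c \right)} = c 2 c = 2 c^{2}$)
$\frac{35676}{5788} - \frac{38332}{z{\left(T{\left(7,-1 \right)} + 54 \right)}} = \frac{35676}{5788} - \frac{38332}{2 \left(0 + 54\right)^{2}} = 35676 \cdot \frac{1}{5788} - \frac{38332}{2 \cdot 54^{2}} = \frac{8919}{1447} - \frac{38332}{2 \cdot 2916} = \frac{8919}{1447} - \frac{38332}{5832} = \frac{8919}{1447} - \frac{9583}{1458} = - \frac{862699}{2109726}$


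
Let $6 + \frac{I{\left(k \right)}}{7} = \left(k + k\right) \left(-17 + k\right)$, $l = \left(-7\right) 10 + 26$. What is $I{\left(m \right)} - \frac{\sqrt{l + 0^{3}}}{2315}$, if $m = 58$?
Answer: $33250 - \frac{2 i \sqrt{11}}{2315} \approx 33250.0 - 0.0028653 i$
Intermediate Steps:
$l = -44$ ($l = -70 + 26 = -44$)
$I{\left(k \right)} = -42 + 14 k \left(-17 + k\right)$ ($I{\left(k \right)} = -42 + 7 \left(k + k\right) \left(-17 + k\right) = -42 + 7 \cdot 2 k \left(-17 + k\right) = -42 + 14 k \left(-17 + k\right)$)
$I{\left(m \right)} - \frac{\sqrt{l + 0^{3}}}{2315} = \left(-42 - 13804 + 14 \cdot 58^{2}\right) - \frac{\sqrt{-44 + 0^{3}}}{2315} = \left(-42 - 13804 + 14 \cdot 3364\right) - \sqrt{-44 + 0} \cdot \frac{1}{2315} = \left(-42 - 13804 + 47096\right) - \sqrt{-44} \cdot \frac{1}{2315} = 33250 - 2 i \sqrt{11} \cdot \frac{1}{2315} = 33250 - \frac{2 i \sqrt{11}}{2315}$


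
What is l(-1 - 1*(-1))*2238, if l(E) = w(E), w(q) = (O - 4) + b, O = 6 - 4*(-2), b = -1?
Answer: 20142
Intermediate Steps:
O = 14 (O = 6 + 8 = 14)
w(q) = 9 (w(q) = (14 - 4) - 1 = 10 - 1 = 9)
l(E) = 9
l(-1 - 1*(-1))*2238 = 9*2238 = 20142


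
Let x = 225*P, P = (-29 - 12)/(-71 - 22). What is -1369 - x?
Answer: -45514/31 ≈ -1468.2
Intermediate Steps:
P = 41/93 (P = -41/(-93) = -41*(-1/93) = 41/93 ≈ 0.44086)
x = 3075/31 (x = 225*(41/93) = 3075/31 ≈ 99.194)
-1369 - x = -1369 - 1*3075/31 = -1369 - 3075/31 = -45514/31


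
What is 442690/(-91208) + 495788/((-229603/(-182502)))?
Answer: 4126304059595869/10470815212 ≈ 3.9408e+5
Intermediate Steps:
442690/(-91208) + 495788/((-229603/(-182502))) = 442690*(-1/91208) + 495788/((-229603*(-1/182502))) = -221345/45604 + 495788/(229603/182502) = -221345/45604 + 495788*(182502/229603) = -221345/45604 + 90482301576/229603 = 4126304059595869/10470815212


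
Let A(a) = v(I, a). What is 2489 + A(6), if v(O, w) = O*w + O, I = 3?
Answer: 2510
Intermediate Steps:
v(O, w) = O + O*w
A(a) = 3 + 3*a (A(a) = 3*(1 + a) = 3 + 3*a)
2489 + A(6) = 2489 + (3 + 3*6) = 2489 + (3 + 18) = 2489 + 21 = 2510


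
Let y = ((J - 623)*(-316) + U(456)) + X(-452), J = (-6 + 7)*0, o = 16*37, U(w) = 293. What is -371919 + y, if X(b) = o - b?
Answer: -173714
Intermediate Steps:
o = 592
J = 0 (J = 1*0 = 0)
X(b) = 592 - b
y = 198205 (y = ((0 - 623)*(-316) + 293) + (592 - 1*(-452)) = (-623*(-316) + 293) + (592 + 452) = (196868 + 293) + 1044 = 197161 + 1044 = 198205)
-371919 + y = -371919 + 198205 = -173714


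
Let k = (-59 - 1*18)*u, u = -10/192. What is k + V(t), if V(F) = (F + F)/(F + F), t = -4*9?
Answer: 481/96 ≈ 5.0104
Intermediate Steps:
t = -36
u = -5/96 (u = -10*1/192 = -5/96 ≈ -0.052083)
V(F) = 1 (V(F) = (2*F)/((2*F)) = (2*F)*(1/(2*F)) = 1)
k = 385/96 (k = (-59 - 1*18)*(-5/96) = (-59 - 18)*(-5/96) = -77*(-5/96) = 385/96 ≈ 4.0104)
k + V(t) = 385/96 + 1 = 481/96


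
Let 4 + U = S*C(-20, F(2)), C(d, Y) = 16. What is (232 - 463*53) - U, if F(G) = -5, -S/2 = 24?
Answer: -23535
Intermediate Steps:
S = -48 (S = -2*24 = -48)
U = -772 (U = -4 - 48*16 = -4 - 768 = -772)
(232 - 463*53) - U = (232 - 463*53) - 1*(-772) = (232 - 24539) + 772 = -24307 + 772 = -23535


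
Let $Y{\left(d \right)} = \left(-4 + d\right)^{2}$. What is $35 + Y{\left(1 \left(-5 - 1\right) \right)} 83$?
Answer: $8335$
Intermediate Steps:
$35 + Y{\left(1 \left(-5 - 1\right) \right)} 83 = 35 + \left(-4 + 1 \left(-5 - 1\right)\right)^{2} \cdot 83 = 35 + \left(-4 + 1 \left(-6\right)\right)^{2} \cdot 83 = 35 + \left(-4 - 6\right)^{2} \cdot 83 = 35 + \left(-10\right)^{2} \cdot 83 = 35 + 100 \cdot 83 = 35 + 8300 = 8335$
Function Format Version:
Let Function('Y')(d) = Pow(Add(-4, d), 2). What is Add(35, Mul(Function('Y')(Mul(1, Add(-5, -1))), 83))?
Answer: 8335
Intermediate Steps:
Add(35, Mul(Function('Y')(Mul(1, Add(-5, -1))), 83)) = Add(35, Mul(Pow(Add(-4, Mul(1, Add(-5, -1))), 2), 83)) = Add(35, Mul(Pow(Add(-4, Mul(1, -6)), 2), 83)) = Add(35, Mul(Pow(Add(-4, -6), 2), 83)) = Add(35, Mul(Pow(-10, 2), 83)) = Add(35, Mul(100, 83)) = Add(35, 8300) = 8335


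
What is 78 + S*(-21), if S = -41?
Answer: 939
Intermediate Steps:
78 + S*(-21) = 78 - 41*(-21) = 78 + 861 = 939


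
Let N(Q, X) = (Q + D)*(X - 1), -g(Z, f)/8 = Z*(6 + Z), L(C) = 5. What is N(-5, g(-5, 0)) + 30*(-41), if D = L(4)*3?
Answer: -840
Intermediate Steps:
g(Z, f) = -8*Z*(6 + Z)
D = 15 (D = 5*3 = 15)
N(Q, X) = (-1 + X)*(15 + Q) (N(Q, X) = (Q + 15)*(X - 1) = (15 + Q)*(-1 + X) = (-1 + X)*(15 + Q))
N(-5, g(-5, 0)) + 30*(-41) = (-15 - 1*(-5) + 15*(-8*(-5)*(6 - 5)) - (-40)*(-5)*(6 - 5)) + 30*(-41) = (-15 + 5 + 15*(-8*(-5)*1) - (-40)*(-5)) - 1230 = (-15 + 5 + 15*40 - 5*40) - 1230 = (-15 + 5 + 600 - 200) - 1230 = 390 - 1230 = -840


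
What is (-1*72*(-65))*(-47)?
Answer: -219960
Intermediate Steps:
(-1*72*(-65))*(-47) = -72*(-65)*(-47) = 4680*(-47) = -219960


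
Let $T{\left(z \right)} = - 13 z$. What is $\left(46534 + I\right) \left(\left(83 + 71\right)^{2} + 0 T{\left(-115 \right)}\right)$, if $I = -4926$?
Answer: $986775328$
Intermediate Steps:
$\left(46534 + I\right) \left(\left(83 + 71\right)^{2} + 0 T{\left(-115 \right)}\right) = \left(46534 - 4926\right) \left(\left(83 + 71\right)^{2} + 0 \left(\left(-13\right) \left(-115\right)\right)\right) = 41608 \left(154^{2} + 0 \cdot 1495\right) = 41608 \left(23716 + 0\right) = 41608 \cdot 23716 = 986775328$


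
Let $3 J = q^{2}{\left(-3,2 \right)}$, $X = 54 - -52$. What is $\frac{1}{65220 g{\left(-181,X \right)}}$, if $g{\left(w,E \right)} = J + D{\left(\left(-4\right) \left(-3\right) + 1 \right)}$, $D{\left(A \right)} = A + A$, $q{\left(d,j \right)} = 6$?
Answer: $\frac{1}{2478360} \approx 4.0349 \cdot 10^{-7}$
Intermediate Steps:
$D{\left(A \right)} = 2 A$
$X = 106$ ($X = 54 + 52 = 106$)
$J = 12$ ($J = \frac{6^{2}}{3} = \frac{1}{3} \cdot 36 = 12$)
$g{\left(w,E \right)} = 38$ ($g{\left(w,E \right)} = 12 + 2 \left(\left(-4\right) \left(-3\right) + 1\right) = 12 + 2 \left(12 + 1\right) = 12 + 2 \cdot 13 = 12 + 26 = 38$)
$\frac{1}{65220 g{\left(-181,X \right)}} = \frac{1}{65220 \cdot 38} = \frac{1}{65220} \cdot \frac{1}{38} = \frac{1}{2478360}$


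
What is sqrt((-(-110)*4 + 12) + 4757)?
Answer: sqrt(5209) ≈ 72.173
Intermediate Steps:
sqrt((-(-110)*4 + 12) + 4757) = sqrt((-22*(-20) + 12) + 4757) = sqrt((440 + 12) + 4757) = sqrt(452 + 4757) = sqrt(5209)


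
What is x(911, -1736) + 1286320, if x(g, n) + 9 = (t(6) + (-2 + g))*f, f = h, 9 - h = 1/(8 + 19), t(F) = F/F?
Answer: 34950617/27 ≈ 1.2945e+6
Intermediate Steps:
t(F) = 1
h = 242/27 (h = 9 - 1/(8 + 19) = 9 - 1/27 = 242/27 ≈ 8.9630)
f = 242/27 ≈ 8.9630
x(g, n) = -485/27 + 242*g/27 (x(g, n) = -9 + (1 + (-2 + g))*(242/27) = -9 + (-1 + g)*(242/27) = -9 + (-242/27 + 242*g/27) = -485/27 + 242*g/27)
x(911, -1736) + 1286320 = (-485/27 + (242/27)*911) + 1286320 = (-485/27 + 220462/27) + 1286320 = 219977/27 + 1286320 = 34950617/27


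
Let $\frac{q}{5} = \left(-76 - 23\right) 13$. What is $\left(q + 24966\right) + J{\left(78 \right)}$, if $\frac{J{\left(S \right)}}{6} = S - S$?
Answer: $18531$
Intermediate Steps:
$J{\left(S \right)} = 0$ ($J{\left(S \right)} = 6 \left(S - S\right) = 6 \cdot 0 = 0$)
$q = -6435$ ($q = 5 \left(-76 - 23\right) 13 = 5 \left(\left(-99\right) 13\right) = 5 \left(-1287\right) = -6435$)
$\left(q + 24966\right) + J{\left(78 \right)} = \left(-6435 + 24966\right) + 0 = 18531 + 0 = 18531$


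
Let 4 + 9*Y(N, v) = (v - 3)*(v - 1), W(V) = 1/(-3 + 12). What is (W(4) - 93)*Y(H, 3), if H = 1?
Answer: 3344/81 ≈ 41.284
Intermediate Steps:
W(V) = ⅑ (W(V) = 1/9 = ⅑)
Y(N, v) = -4/9 + (-1 + v)*(-3 + v)/9 (Y(N, v) = -4/9 + ((v - 3)*(v - 1))/9 = -4/9 + ((-3 + v)*(-1 + v))/9 = -4/9 + ((-1 + v)*(-3 + v))/9 = -4/9 + (-1 + v)*(-3 + v)/9)
(W(4) - 93)*Y(H, 3) = (⅑ - 93)*(-⅑ - 4/9*3 + (⅑)*3²) = -836*(-⅑ - 4/3 + (⅑)*9)/9 = -836*(-⅑ - 4/3 + 1)/9 = -836/9*(-4/9) = 3344/81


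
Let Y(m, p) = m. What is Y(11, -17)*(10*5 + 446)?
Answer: 5456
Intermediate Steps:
Y(11, -17)*(10*5 + 446) = 11*(10*5 + 446) = 11*(50 + 446) = 11*496 = 5456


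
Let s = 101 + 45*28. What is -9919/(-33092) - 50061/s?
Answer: -1643118853/45038212 ≈ -36.483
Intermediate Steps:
s = 1361 (s = 101 + 1260 = 1361)
-9919/(-33092) - 50061/s = -9919/(-33092) - 50061/1361 = -9919*(-1/33092) - 50061*1/1361 = 9919/33092 - 50061/1361 = -1643118853/45038212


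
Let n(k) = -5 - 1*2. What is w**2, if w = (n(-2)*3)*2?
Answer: 1764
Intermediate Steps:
n(k) = -7 (n(k) = -5 - 2 = -7)
w = -42 (w = -7*3*2 = -21*2 = -42)
w**2 = (-42)**2 = 1764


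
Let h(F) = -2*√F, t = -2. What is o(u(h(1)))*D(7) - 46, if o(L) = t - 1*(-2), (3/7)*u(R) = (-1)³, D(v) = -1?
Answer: -46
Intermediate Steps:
u(R) = -7/3 (u(R) = (7/3)*(-1)³ = (7/3)*(-1) = -7/3)
o(L) = 0 (o(L) = -2 - 1*(-2) = -2 + 2 = 0)
o(u(h(1)))*D(7) - 46 = 0*(-1) - 46 = 0 - 46 = -46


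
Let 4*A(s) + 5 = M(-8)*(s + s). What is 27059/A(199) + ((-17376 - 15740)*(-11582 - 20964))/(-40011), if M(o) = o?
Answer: -1147137859700/42531693 ≈ -26971.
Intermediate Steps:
A(s) = -5/4 - 4*s (A(s) = -5/4 + (-8*(s + s))/4 = -5/4 + (-16*s)/4 = -5/4 - 4*s)
27059/A(199) + ((-17376 - 15740)*(-11582 - 20964))/(-40011) = 27059/(-5/4 - 4*199) + ((-17376 - 15740)*(-11582 - 20964))/(-40011) = 27059/(-5/4 - 796) - 33116*(-32546)*(-1/40011) = 27059/(-3189/4) + 1077793336*(-1/40011) = 27059*(-4/3189) - 1077793336/40011 = -108236/3189 - 1077793336/40011 = -1147137859700/42531693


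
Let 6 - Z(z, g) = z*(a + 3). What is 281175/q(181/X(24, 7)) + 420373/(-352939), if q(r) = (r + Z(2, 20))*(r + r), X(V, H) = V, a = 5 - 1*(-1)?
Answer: -28588576881491/6835369613 ≈ -4182.4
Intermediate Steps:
a = 6 (a = 5 + 1 = 6)
Z(z, g) = 6 - 9*z (Z(z, g) = 6 - z*(6 + 3) = 6 - z*9 = 6 - 9*z)
q(r) = 2*r*(-12 + r) (q(r) = (r + (6 - 9*2))*(r + r) = (r + (6 - 18))*(2*r) = (r - 12)*(2*r) = (-12 + r)*(2*r) = 2*r*(-12 + r))
281175/q(181/X(24, 7)) + 420373/(-352939) = 281175/((2*(181/24)*(-12 + 181/24))) + 420373/(-352939) = 281175/((2*(181*(1/24))*(-12 + 181*(1/24)))) + 420373*(-1/352939) = 281175/((2*(181/24)*(-12 + 181/24))) - 420373/352939 = 281175/((2*(181/24)*(-107/24))) - 420373/352939 = 281175/(-19367/288) - 420373/352939 = 281175*(-288/19367) - 420373/352939 = -80978400/19367 - 420373/352939 = -28588576881491/6835369613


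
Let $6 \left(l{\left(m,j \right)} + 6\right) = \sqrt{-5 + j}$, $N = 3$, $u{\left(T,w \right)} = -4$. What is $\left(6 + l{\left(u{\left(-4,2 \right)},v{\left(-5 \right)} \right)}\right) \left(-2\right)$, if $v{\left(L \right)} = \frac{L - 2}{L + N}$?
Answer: $- \frac{i \sqrt{6}}{6} \approx - 0.40825 i$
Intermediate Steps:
$v{\left(L \right)} = \frac{-2 + L}{3 + L}$ ($v{\left(L \right)} = \frac{L - 2}{L + 3} = \frac{-2 + L}{3 + L}$)
$l{\left(m,j \right)} = -6 + \frac{\sqrt{-5 + j}}{6}$
$\left(6 + l{\left(u{\left(-4,2 \right)},v{\left(-5 \right)} \right)}\right) \left(-2\right) = \left(6 - \left(6 - \frac{\sqrt{-5 + \frac{-2 - 5}{3 - 5}}}{6}\right)\right) \left(-2\right) = \left(6 - \left(6 - \frac{\sqrt{-5 + \frac{1}{-2} \left(-7\right)}}{6}\right)\right) \left(-2\right) = \left(6 - \left(6 - \frac{\sqrt{-5 - - \frac{7}{2}}}{6}\right)\right) \left(-2\right) = \left(6 - \left(6 - \frac{\sqrt{-5 + \frac{7}{2}}}{6}\right)\right) \left(-2\right) = \left(6 - \left(6 - \frac{\sqrt{- \frac{3}{2}}}{6}\right)\right) \left(-2\right) = \left(6 - \left(6 - \frac{\frac{1}{2} i \sqrt{6}}{6}\right)\right) \left(-2\right) = \left(6 - \left(6 - \frac{i \sqrt{6}}{12}\right)\right) \left(-2\right) = \frac{i \sqrt{6}}{12} \left(-2\right) = - \frac{i \sqrt{6}}{6}$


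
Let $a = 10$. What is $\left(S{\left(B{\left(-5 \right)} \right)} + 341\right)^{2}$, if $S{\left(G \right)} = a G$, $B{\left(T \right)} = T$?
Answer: $84681$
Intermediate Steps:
$S{\left(G \right)} = 10 G$
$\left(S{\left(B{\left(-5 \right)} \right)} + 341\right)^{2} = \left(10 \left(-5\right) + 341\right)^{2} = \left(-50 + 341\right)^{2} = 291^{2} = 84681$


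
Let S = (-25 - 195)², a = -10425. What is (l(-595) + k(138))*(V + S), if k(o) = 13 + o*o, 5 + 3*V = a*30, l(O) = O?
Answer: -1031133470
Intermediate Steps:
V = -312755/3 (V = -5/3 + (-10425*30)/3 = -5/3 + (⅓)*(-312750) = -5/3 - 104250 = -312755/3 ≈ -1.0425e+5)
k(o) = 13 + o²
S = 48400 (S = (-220)² = 48400)
(l(-595) + k(138))*(V + S) = (-595 + (13 + 138²))*(-312755/3 + 48400) = (-595 + (13 + 19044))*(-167555/3) = (-595 + 19057)*(-167555/3) = 18462*(-167555/3) = -1031133470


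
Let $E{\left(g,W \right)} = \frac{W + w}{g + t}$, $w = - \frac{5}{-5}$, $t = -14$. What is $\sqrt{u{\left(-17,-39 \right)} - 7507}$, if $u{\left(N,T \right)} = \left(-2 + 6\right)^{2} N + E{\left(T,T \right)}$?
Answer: $\frac{i \sqrt{21849197}}{53} \approx 88.195 i$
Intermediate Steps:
$w = 1$ ($w = \left(-5\right) \left(- \frac{1}{5}\right) = 1$)
$E{\left(g,W \right)} = \frac{1 + W}{-14 + g}$ ($E{\left(g,W \right)} = \frac{W + 1}{g - 14} = \frac{1 + W}{-14 + g}$)
$u{\left(N,T \right)} = 16 N + \frac{1 + T}{-14 + T}$ ($u{\left(N,T \right)} = \left(-2 + 6\right)^{2} N + \frac{1 + T}{-14 + T} = 4^{2} N + \frac{1 + T}{-14 + T} = 16 N + \frac{1 + T}{-14 + T}$)
$\sqrt{u{\left(-17,-39 \right)} - 7507} = \sqrt{\frac{1 - 39 + 16 \left(-17\right) \left(-14 - 39\right)}{-14 - 39} - 7507} = \sqrt{\frac{1 - 39 + 16 \left(-17\right) \left(-53\right)}{-53} - 7507} = \sqrt{- \frac{1 - 39 + 14416}{53} - 7507} = \sqrt{\left(- \frac{1}{53}\right) 14378 - 7507} = \sqrt{- \frac{14378}{53} - 7507} = \sqrt{- \frac{412249}{53}} = \frac{i \sqrt{21849197}}{53}$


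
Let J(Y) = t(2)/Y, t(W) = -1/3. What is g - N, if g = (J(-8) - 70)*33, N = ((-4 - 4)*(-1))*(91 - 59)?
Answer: -20517/8 ≈ -2564.6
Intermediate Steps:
t(W) = -⅓ (t(W) = -1*⅓ = -⅓)
J(Y) = -1/(3*Y)
N = 256 (N = -8*(-1)*32 = 8*32 = 256)
g = -18469/8 (g = (-⅓/(-8) - 70)*33 = (-⅓*(-⅛) - 70)*33 = (1/24 - 70)*33 = -1679/24*33 = -18469/8 ≈ -2308.6)
g - N = -18469/8 - 1*256 = -18469/8 - 256 = -20517/8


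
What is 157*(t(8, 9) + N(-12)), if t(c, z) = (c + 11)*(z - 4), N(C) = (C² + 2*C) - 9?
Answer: 32342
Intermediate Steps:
N(C) = -9 + C² + 2*C
t(c, z) = (-4 + z)*(11 + c) (t(c, z) = (11 + c)*(-4 + z) = (-4 + z)*(11 + c))
157*(t(8, 9) + N(-12)) = 157*((-44 - 4*8 + 11*9 + 8*9) + (-9 + (-12)² + 2*(-12))) = 157*((-44 - 32 + 99 + 72) + (-9 + 144 - 24)) = 157*(95 + 111) = 157*206 = 32342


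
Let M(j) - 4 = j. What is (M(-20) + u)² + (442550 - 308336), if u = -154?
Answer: 163114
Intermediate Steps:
M(j) = 4 + j
(M(-20) + u)² + (442550 - 308336) = ((4 - 20) - 154)² + (442550 - 308336) = (-16 - 154)² + 134214 = (-170)² + 134214 = 28900 + 134214 = 163114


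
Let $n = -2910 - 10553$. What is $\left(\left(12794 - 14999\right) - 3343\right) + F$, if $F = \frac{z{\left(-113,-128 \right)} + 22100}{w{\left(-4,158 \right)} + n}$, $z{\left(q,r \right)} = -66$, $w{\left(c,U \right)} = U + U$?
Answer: $- \frac{72961590}{13147} \approx -5549.7$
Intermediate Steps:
$w{\left(c,U \right)} = 2 U$
$n = -13463$
$F = - \frac{22034}{13147}$ ($F = \frac{-66 + 22100}{2 \cdot 158 - 13463} = \frac{22034}{316 - 13463} = \frac{22034}{-13147} = 22034 \left(- \frac{1}{13147}\right) = - \frac{22034}{13147} \approx -1.676$)
$\left(\left(12794 - 14999\right) - 3343\right) + F = \left(\left(12794 - 14999\right) - 3343\right) - \frac{22034}{13147} = \left(-2205 - 3343\right) - \frac{22034}{13147} = -5548 - \frac{22034}{13147} = - \frac{72961590}{13147}$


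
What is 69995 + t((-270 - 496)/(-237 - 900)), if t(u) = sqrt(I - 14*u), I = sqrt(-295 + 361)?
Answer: 69995 + sqrt(-12193188 + 1292769*sqrt(66))/1137 ≈ 69995.0 + 1.1436*I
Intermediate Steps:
I = sqrt(66) ≈ 8.1240
t(u) = sqrt(sqrt(66) - 14*u)
69995 + t((-270 - 496)/(-237 - 900)) = 69995 + sqrt(sqrt(66) - 14*(-270 - 496)/(-237 - 900)) = 69995 + sqrt(sqrt(66) - (-10724)/(-1137)) = 69995 + sqrt(sqrt(66) - (-10724)*(-1)/1137) = 69995 + sqrt(sqrt(66) - 14*766/1137) = 69995 + sqrt(sqrt(66) - 10724/1137) = 69995 + sqrt(-10724/1137 + sqrt(66))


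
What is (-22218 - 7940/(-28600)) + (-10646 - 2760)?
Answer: -50941923/1430 ≈ -35624.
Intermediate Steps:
(-22218 - 7940/(-28600)) + (-10646 - 2760) = (-22218 - 7940*(-1/28600)) - 13406 = (-22218 + 397/1430) - 13406 = -31771343/1430 - 13406 = -50941923/1430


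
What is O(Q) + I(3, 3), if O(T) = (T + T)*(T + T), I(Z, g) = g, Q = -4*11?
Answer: 7747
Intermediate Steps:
Q = -44
O(T) = 4*T**2 (O(T) = (2*T)*(2*T) = 4*T**2)
O(Q) + I(3, 3) = 4*(-44)**2 + 3 = 4*1936 + 3 = 7744 + 3 = 7747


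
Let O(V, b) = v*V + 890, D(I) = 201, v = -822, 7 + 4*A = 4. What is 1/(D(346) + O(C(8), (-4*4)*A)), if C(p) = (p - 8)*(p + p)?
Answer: 1/1091 ≈ 0.00091659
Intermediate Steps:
A = -3/4 (A = -7/4 + (1/4)*4 = -7/4 + 1 = -3/4 ≈ -0.75000)
C(p) = 2*p*(-8 + p) (C(p) = (-8 + p)*(2*p) = 2*p*(-8 + p))
O(V, b) = 890 - 822*V (O(V, b) = -822*V + 890 = 890 - 822*V)
1/(D(346) + O(C(8), (-4*4)*A)) = 1/(201 + (890 - 1644*8*(-8 + 8))) = 1/(201 + (890 - 1644*8*0)) = 1/(201 + (890 - 822*0)) = 1/(201 + (890 + 0)) = 1/(201 + 890) = 1/1091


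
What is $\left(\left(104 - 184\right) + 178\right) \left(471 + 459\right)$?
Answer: $91140$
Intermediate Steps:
$\left(\left(104 - 184\right) + 178\right) \left(471 + 459\right) = \left(\left(104 - 184\right) + 178\right) 930 = \left(-80 + 178\right) 930 = 98 \cdot 930 = 91140$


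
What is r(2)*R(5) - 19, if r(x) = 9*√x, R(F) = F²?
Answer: -19 + 225*√2 ≈ 299.20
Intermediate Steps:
r(2)*R(5) - 19 = (9*√2)*5² - 19 = (9*√2)*25 - 19 = 225*√2 - 19 = -19 + 225*√2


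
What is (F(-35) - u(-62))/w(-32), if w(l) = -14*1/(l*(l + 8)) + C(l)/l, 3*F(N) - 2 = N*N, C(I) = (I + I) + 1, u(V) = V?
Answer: 180864/749 ≈ 241.47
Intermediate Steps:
C(I) = 1 + 2*I (C(I) = 2*I + 1 = 1 + 2*I)
F(N) = ⅔ + N²/3 (F(N) = ⅔ + (N*N)/3 = ⅔ + N²/3)
w(l) = (1 + 2*l)/l - 14/(l*(8 + l)) (w(l) = -14*1/(l*(l + 8)) + (1 + 2*l)/l = -14*1/(l*(8 + l)) + (1 + 2*l)/l = -14/(l*(8 + l)) + (1 + 2*l)/l = (1 + 2*l)/l - 14/(l*(8 + l)))
(F(-35) - u(-62))/w(-32) = ((⅔ + (⅓)*(-35)²) - 1*(-62))/(((-6 + 2*(-32)² + 17*(-32))/((-32)*(8 - 32)))) = ((⅔ + (⅓)*1225) + 62)/((-1/32*(-6 + 2*1024 - 544)/(-24))) = ((⅔ + 1225/3) + 62)/((-1/32*(-1/24)*(-6 + 2048 - 544))) = (409 + 62)/((-1/32*(-1/24)*1498)) = 471/(749/384) = 471*(384/749) = 180864/749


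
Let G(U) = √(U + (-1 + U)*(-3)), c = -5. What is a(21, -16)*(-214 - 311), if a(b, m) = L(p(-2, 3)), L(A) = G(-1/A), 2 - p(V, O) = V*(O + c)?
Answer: -525*√2 ≈ -742.46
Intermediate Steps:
G(U) = √(3 - 2*U) (G(U) = √(U + (3 - 3*U)) = √(3 - 2*U))
p(V, O) = 2 - V*(-5 + O) (p(V, O) = 2 - V*(O - 5) = 2 - V*(-5 + O))
L(A) = √(3 + 2/A) (L(A) = √(3 - (-2)/A) = √(3 + 2/A))
a(b, m) = √2 (a(b, m) = √(3 + 2/(2 + 5*(-2) - 1*3*(-2))) = √(3 + 2/(2 - 10 + 6)) = √(3 + 2/(-2)) = √(3 + 2*(-½)) = √(3 - 1) = √2)
a(21, -16)*(-214 - 311) = √2*(-214 - 311) = √2*(-525) = -525*√2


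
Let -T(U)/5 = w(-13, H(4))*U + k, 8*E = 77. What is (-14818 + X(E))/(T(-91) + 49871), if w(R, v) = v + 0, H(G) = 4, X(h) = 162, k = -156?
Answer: -14656/52471 ≈ -0.27932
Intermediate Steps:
E = 77/8 (E = (⅛)*77 = 77/8 ≈ 9.6250)
w(R, v) = v
T(U) = 780 - 20*U (T(U) = -5*(4*U - 156) = -5*(-156 + 4*U) = 780 - 20*U)
(-14818 + X(E))/(T(-91) + 49871) = (-14818 + 162)/((780 - 20*(-91)) + 49871) = -14656/((780 + 1820) + 49871) = -14656/(2600 + 49871) = -14656/52471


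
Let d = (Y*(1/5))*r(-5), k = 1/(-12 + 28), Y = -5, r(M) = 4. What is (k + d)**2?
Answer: 3969/256 ≈ 15.504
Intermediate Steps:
k = 1/16 ≈ 0.062500
d = -4 (d = -5/5*4 = -5*1/5*4 = -1*4 = -4)
(k + d)**2 = (1/16 - 4)**2 = (-63/16)**2 = 3969/256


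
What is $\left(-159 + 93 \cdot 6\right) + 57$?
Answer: $456$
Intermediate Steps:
$\left(-159 + 93 \cdot 6\right) + 57 = \left(-159 + 558\right) + 57 = 399 + 57 = 456$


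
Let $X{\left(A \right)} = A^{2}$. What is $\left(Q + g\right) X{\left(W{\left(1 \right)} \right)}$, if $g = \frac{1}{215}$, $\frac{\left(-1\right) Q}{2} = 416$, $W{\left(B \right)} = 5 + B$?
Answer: $- \frac{6439644}{215} \approx -29952.0$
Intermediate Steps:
$Q = -832$ ($Q = \left(-2\right) 416 = -832$)
$g = \frac{1}{215} \approx 0.0046512$
$\left(Q + g\right) X{\left(W{\left(1 \right)} \right)} = \left(-832 + \frac{1}{215}\right) \left(5 + 1\right)^{2} = - \frac{178879 \cdot 6^{2}}{215} = \left(- \frac{178879}{215}\right) 36 = - \frac{6439644}{215}$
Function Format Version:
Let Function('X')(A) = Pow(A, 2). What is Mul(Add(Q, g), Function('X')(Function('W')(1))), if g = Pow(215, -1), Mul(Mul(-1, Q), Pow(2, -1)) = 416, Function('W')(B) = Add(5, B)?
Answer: Rational(-6439644, 215) ≈ -29952.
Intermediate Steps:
Q = -832 (Q = Mul(-2, 416) = -832)
g = Rational(1, 215) ≈ 0.0046512
Mul(Add(Q, g), Function('X')(Function('W')(1))) = Mul(Add(-832, Rational(1, 215)), Pow(Add(5, 1), 2)) = Mul(Rational(-178879, 215), Pow(6, 2)) = Mul(Rational(-178879, 215), 36) = Rational(-6439644, 215)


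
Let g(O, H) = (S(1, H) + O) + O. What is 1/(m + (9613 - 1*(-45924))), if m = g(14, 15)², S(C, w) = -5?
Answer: 1/56066 ≈ 1.7836e-5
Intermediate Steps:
g(O, H) = -5 + 2*O (g(O, H) = (-5 + O) + O = -5 + 2*O)
m = 529 (m = (-5 + 2*14)² = (-5 + 28)² = 23² = 529)
1/(m + (9613 - 1*(-45924))) = 1/(529 + (9613 - 1*(-45924))) = 1/(529 + (9613 + 45924)) = 1/(529 + 55537) = 1/56066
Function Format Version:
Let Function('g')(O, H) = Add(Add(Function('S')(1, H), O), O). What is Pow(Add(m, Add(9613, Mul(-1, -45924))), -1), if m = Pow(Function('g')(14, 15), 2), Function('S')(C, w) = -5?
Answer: Rational(1, 56066) ≈ 1.7836e-5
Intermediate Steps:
Function('g')(O, H) = Add(-5, Mul(2, O)) (Function('g')(O, H) = Add(Add(-5, O), O) = Add(-5, Mul(2, O)))
m = 529 (m = Pow(Add(-5, Mul(2, 14)), 2) = Pow(Add(-5, 28), 2) = Pow(23, 2) = 529)
Pow(Add(m, Add(9613, Mul(-1, -45924))), -1) = Pow(Add(529, Add(9613, Mul(-1, -45924))), -1) = Pow(Add(529, Add(9613, 45924)), -1) = Pow(Add(529, 55537), -1) = Pow(56066, -1) = Rational(1, 56066)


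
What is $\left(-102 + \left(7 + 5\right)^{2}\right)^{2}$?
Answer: $1764$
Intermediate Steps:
$\left(-102 + \left(7 + 5\right)^{2}\right)^{2} = \left(-102 + 12^{2}\right)^{2} = \left(-102 + 144\right)^{2} = 42^{2} = 1764$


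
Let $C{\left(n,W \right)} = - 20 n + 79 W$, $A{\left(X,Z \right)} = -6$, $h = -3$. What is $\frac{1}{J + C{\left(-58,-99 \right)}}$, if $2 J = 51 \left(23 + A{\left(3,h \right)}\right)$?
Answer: $- \frac{2}{12455} \approx -0.00016058$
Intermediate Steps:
$J = \frac{867}{2}$ ($J = \frac{51 \left(23 - 6\right)}{2} = \frac{51 \cdot 17}{2} = \frac{1}{2} \cdot 867 = \frac{867}{2} \approx 433.5$)
$\frac{1}{J + C{\left(-58,-99 \right)}} = \frac{1}{\frac{867}{2} + \left(\left(-20\right) \left(-58\right) + 79 \left(-99\right)\right)} = \frac{1}{\frac{867}{2} + \left(1160 - 7821\right)} = \frac{1}{\frac{867}{2} - 6661} = \frac{1}{- \frac{12455}{2}} = - \frac{2}{12455}$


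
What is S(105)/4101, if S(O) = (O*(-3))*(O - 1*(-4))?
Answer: -11445/1367 ≈ -8.3723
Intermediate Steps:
S(O) = -3*O*(4 + O) (S(O) = (-3*O)*(O + 4) = (-3*O)*(4 + O) = -3*O*(4 + O))
S(105)/4101 = -3*105*(4 + 105)/4101 = -3*105*109*(1/4101) = -34335*1/4101 = -11445/1367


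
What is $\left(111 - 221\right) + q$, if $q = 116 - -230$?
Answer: $236$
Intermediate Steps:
$q = 346$ ($q = 116 + 230 = 346$)
$\left(111 - 221\right) + q = \left(111 - 221\right) + 346 = -110 + 346 = 236$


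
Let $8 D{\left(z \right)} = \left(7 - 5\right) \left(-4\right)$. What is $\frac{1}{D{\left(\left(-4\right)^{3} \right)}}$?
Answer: $-1$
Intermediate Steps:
$D{\left(z \right)} = -1$ ($D{\left(z \right)} = \frac{\left(7 - 5\right) \left(-4\right)}{8} = \frac{2 \left(-4\right)}{8} = \frac{1}{8} \left(-8\right) = -1$)
$\frac{1}{D{\left(\left(-4\right)^{3} \right)}} = \frac{1}{-1} = -1$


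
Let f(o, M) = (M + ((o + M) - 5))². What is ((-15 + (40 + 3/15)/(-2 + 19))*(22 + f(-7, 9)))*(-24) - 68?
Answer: 1489228/85 ≈ 17520.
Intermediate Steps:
f(o, M) = (-5 + o + 2*M)² (f(o, M) = (M + ((M + o) - 5))² = (M + (-5 + M + o))² = (-5 + o + 2*M)²)
((-15 + (40 + 3/15)/(-2 + 19))*(22 + f(-7, 9)))*(-24) - 68 = ((-15 + (40 + 3/15)/(-2 + 19))*(22 + (-5 - 7 + 2*9)²))*(-24) - 68 = ((-15 + (40 + 3*(1/15))/17)*(22 + (-5 - 7 + 18)²))*(-24) - 68 = ((-15 + (40 + ⅕)*(1/17))*(22 + 6²))*(-24) - 68 = ((-15 + (201/5)*(1/17))*(22 + 36))*(-24) - 68 = ((-15 + 201/85)*58)*(-24) - 68 = -1074/85*58*(-24) - 68 = -62292/85*(-24) - 68 = 1495008/85 - 68 = 1489228/85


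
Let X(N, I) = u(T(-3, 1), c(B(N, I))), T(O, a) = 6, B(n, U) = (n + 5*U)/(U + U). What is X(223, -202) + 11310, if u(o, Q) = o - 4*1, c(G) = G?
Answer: 11312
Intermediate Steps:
B(n, U) = (n + 5*U)/(2*U) (B(n, U) = (n + 5*U)/((2*U)) = (n + 5*U)*(1/(2*U)) = (n + 5*U)/(2*U))
u(o, Q) = -4 + o (u(o, Q) = o - 4 = -4 + o)
X(N, I) = 2 (X(N, I) = -4 + 6 = 2)
X(223, -202) + 11310 = 2 + 11310 = 11312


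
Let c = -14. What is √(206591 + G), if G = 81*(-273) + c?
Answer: 12*√1281 ≈ 429.49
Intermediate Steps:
G = -22127 (G = 81*(-273) - 14 = -22113 - 14 = -22127)
√(206591 + G) = √(206591 - 22127) = √184464 = 12*√1281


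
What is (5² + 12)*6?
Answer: 222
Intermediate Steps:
(5² + 12)*6 = (25 + 12)*6 = 37*6 = 222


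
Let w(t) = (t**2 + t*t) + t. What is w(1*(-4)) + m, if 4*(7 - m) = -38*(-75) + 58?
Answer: -692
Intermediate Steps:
m = -720 (m = 7 - (-38*(-75) + 58)/4 = 7 - (2850 + 58)/4 = 7 - 1/4*2908 = 7 - 727 = -720)
w(t) = t + 2*t**2 (w(t) = (t**2 + t**2) + t = 2*t**2 + t = t + 2*t**2)
w(1*(-4)) + m = (1*(-4))*(1 + 2*(1*(-4))) - 720 = -4*(1 + 2*(-4)) - 720 = -4*(1 - 8) - 720 = -4*(-7) - 720 = 28 - 720 = -692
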